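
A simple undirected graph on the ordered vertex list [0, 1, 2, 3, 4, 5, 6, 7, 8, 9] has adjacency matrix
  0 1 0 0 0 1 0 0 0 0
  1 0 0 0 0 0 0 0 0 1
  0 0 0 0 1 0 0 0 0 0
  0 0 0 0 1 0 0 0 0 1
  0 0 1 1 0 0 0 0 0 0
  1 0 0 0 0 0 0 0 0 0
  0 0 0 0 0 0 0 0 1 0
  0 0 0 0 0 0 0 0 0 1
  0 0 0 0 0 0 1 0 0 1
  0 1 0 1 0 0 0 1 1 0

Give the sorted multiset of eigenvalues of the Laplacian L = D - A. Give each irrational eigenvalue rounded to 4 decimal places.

[0, 0.1981, 0.2937, 0.6603, 1.3427, 1.5550, 2.3831, 3.0686, 3.2470, 5.2516]

Reading degrees in the order [0, 1, 2, 3, 4, 5, 6, 7, 8, 9] gives [2, 2, 1, 2, 2, 1, 1, 1, 2, 4]; set D = diag(2, 2, 1, 2, 2, 1, 1, 1, 2, 4) and form L = D - A. Diagonalising L (or applying a numerical eigensolver to the 10x10 matrix) gives the spectrum above. The single zero eigenvalue shows the graph is connected. There is one zero in the spectrum, matching the 1 component.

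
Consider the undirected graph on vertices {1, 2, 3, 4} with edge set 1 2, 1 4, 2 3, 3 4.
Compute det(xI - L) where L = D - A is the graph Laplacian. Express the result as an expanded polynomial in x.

x^4 - 8x^3 + 20x^2 - 16x

With the vertex order [1, 2, 3, 4], the degrees are [2, 2, 2, 2], giving D = diag(2, 2, 2, 2) and L = D - A. Computing det(xI - L) by cofactor expansion (or equivalently via sum-over-permutations) gives x^4 - 8x^3 + 20x^2 - 16x. The coefficient of x^3 equals -trace(L) = -8, matching the sum of degrees. There is one zero in the spectrum, matching the 1 component. By the matrix-tree theorem the graph has (1/4) * product of the nonzero eigenvalues = 4 spanning trees.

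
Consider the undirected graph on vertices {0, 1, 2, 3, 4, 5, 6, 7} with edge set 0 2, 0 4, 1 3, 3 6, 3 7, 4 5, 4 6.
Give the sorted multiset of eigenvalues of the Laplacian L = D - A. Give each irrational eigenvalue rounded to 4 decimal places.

[0, 0.2137, 0.6177, 1, 1.4977, 2.3537, 3.8408, 4.4763]

Each diagonal entry of L is the vertex degree and each off-diagonal entry is -1 where an edge is present, 0 otherwise; in the order [0, 1, 2, 3, 4, 5, 6, 7] the diagonal is [2, 1, 1, 3, 3, 1, 2, 1]. L is symmetric positive semidefinite, so every eigenvalue is real and nonnegative. The eigenvalues sum to 14, which equals trace(L) = 2|E|.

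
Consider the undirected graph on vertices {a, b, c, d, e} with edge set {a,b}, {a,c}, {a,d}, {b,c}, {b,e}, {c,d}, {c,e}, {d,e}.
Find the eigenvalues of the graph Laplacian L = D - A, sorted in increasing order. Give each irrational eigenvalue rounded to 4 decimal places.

[0, 3, 3, 5, 5]

With the vertex order [a, b, c, d, e], the degrees are [3, 3, 4, 3, 3], giving D = diag(3, 3, 4, 3, 3) and L = D - A. Diagonalising L (or applying a numerical eigensolver to the 5x5 matrix) gives the spectrum above. The single zero eigenvalue shows the graph is connected. The largest eigenvalue, 5, is at most the vertex count 5. By the matrix-tree theorem the graph has (1/5) * product of the nonzero eigenvalues = 45 spanning trees.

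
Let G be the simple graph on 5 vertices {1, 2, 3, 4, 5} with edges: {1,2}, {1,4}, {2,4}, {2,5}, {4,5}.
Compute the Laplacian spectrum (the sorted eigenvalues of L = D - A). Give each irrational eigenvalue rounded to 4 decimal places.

[0, 0, 2, 4, 4]

Reading degrees in the order [1, 2, 3, 4, 5] gives [2, 3, 0, 3, 2]; set D = diag(2, 3, 0, 3, 2) and form L = D - A. Since every row of L sums to 0, the all-ones vector is in the kernel and 0 is an eigenvalue. The 2 zero eigenvalues correspond to the 2 connected components.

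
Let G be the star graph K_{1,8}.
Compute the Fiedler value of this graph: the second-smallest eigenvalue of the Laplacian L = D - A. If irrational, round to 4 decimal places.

The graph has 9 vertices and degree multiset [8, 1, 1, 1, 1, 1, 1, 1, 1]; D is the diagonal matrix of degrees and L = D - A. The smallest Laplacian eigenvalue is always 0. The next one, lambda_2 = 1, measures how hard the graph is to disconnect: larger values mean better connectivity. By the matrix-tree theorem the graph has (1/9) * product of the nonzero eigenvalues = 1 spanning tree.

1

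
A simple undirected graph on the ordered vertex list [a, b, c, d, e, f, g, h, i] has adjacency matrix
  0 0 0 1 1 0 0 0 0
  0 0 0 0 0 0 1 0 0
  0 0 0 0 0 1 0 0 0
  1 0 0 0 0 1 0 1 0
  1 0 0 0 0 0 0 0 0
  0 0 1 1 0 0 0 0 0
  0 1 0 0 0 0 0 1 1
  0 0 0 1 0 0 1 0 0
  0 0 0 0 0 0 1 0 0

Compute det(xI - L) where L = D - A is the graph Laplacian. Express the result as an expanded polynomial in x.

With the vertex order [a, b, c, d, e, f, g, h, i], the degrees are [2, 1, 1, 3, 1, 2, 3, 2, 1], giving D = diag(2, 1, 1, 3, 1, 2, 3, 2, 1) and L = D - A. L has integer entries, so p(x) = det(xI - L) has integer coefficients. Expanding the determinant yields x^9 - 16x^8 + 103x^7 - 344x^6 + 642x^5 - 672x^4 + 375x^3 - 98x^2 + 9x. Since p(0) = det(-L) = 0, x divides p(x). The eigenvalues sum to 16, which equals trace(L) = 2|E|.

x^9 - 16x^8 + 103x^7 - 344x^6 + 642x^5 - 672x^4 + 375x^3 - 98x^2 + 9x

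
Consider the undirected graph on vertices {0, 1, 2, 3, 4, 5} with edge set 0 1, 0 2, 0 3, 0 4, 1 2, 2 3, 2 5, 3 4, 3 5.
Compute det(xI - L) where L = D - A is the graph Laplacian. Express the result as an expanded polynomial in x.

x^6 - 18x^5 + 123x^4 - 394x^3 + 585x^2 - 324x

With the vertex order [0, 1, 2, 3, 4, 5], the degrees are [4, 2, 4, 4, 2, 2], giving D = diag(4, 2, 4, 4, 2, 2) and L = D - A. Computing det(xI - L) by cofactor expansion (or equivalently via sum-over-permutations) gives x^6 - 18x^5 + 123x^4 - 394x^3 + 585x^2 - 324x. Since p(0) = det(-L) = 0, x divides p(x).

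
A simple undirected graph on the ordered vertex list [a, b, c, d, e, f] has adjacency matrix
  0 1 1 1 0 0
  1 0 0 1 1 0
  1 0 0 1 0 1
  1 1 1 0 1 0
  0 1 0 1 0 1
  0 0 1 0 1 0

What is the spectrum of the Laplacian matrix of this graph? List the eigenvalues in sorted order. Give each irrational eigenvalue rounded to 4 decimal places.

With the vertex order [a, b, c, d, e, f], the degrees are [3, 3, 3, 4, 3, 2], giving D = diag(3, 3, 3, 4, 3, 2) and L = D - A. The multiplicity of 0 as a Laplacian eigenvalue equals the number of connected components. The single zero eigenvalue shows the graph is connected. The eigenvalues sum to 18, which equals trace(L) = 2|E|.

[0, 1.6972, 2.3820, 4, 4.6180, 5.3028]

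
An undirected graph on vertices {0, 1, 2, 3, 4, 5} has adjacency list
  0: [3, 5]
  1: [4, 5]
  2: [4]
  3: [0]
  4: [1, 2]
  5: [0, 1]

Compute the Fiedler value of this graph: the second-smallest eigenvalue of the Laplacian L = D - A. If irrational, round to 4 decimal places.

0.2679

With the vertex order [0, 1, 2, 3, 4, 5], the degrees are [2, 2, 1, 1, 2, 2], giving D = diag(2, 2, 1, 1, 2, 2) and L = D - A. The sorted Laplacian eigenvalues are [0, 0.2679, 1, 2, 3, 3.7321]; the algebraic connectivity is the second entry, 0.2679. By the matrix-tree theorem the graph has (1/6) * product of the nonzero eigenvalues = 1 spanning tree.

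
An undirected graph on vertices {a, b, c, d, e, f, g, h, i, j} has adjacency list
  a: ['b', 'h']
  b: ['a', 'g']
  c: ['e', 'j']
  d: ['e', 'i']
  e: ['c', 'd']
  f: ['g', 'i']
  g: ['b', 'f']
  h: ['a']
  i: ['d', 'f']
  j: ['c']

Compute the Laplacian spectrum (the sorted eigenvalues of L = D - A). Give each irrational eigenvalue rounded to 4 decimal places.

With the vertex order [a, b, c, d, e, f, g, h, i, j], the degrees are [2, 2, 2, 2, 2, 2, 2, 1, 2, 1], giving D = diag(2, 2, 2, 2, 2, 2, 2, 1, 2, 1) and L = D - A. Diagonalising L (or applying a numerical eigensolver to the 10x10 matrix) gives the spectrum above. The single zero eigenvalue shows the graph is connected.

[0, 0.0979, 0.3820, 0.8244, 1.3820, 2, 2.6180, 3.1756, 3.6180, 3.9021]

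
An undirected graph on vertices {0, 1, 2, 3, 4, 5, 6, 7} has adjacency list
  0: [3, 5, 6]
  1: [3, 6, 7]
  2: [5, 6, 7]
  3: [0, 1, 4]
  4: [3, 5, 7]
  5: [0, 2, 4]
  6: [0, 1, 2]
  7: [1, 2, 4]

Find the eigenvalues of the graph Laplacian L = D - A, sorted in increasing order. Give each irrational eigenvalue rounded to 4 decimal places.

[0, 2, 2, 2, 4, 4, 4, 6]

Reading degrees in the order [0, 1, 2, 3, 4, 5, 6, 7] gives [3, 3, 3, 3, 3, 3, 3, 3]; set D = diag(3, 3, 3, 3, 3, 3, 3, 3) and form L = D - A. Since every row of L sums to 0, the all-ones vector is in the kernel and 0 is an eigenvalue. The largest eigenvalue, 6, is at most the vertex count 8.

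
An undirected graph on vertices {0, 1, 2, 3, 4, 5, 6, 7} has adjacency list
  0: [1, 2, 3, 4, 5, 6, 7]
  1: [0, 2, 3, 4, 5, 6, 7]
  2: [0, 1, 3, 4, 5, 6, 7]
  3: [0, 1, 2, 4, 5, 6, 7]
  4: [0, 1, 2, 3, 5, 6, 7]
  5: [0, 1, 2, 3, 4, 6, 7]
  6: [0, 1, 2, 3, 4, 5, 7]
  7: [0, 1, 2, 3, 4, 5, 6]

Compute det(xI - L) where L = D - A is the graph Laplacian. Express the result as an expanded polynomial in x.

Reading degrees in the order [0, 1, 2, 3, 4, 5, 6, 7] gives [7, 7, 7, 7, 7, 7, 7, 7]; set D = diag(7, 7, 7, 7, 7, 7, 7, 7) and form L = D - A. The eigenvalues of L are [0, 8, 8, 8, 8, 8, 8, 8]; the characteristic polynomial is the product of (x - lambda_i), which multiplies out to x^8 - 56x^7 + 1344x^6 - 17920x^5 + 143360x^4 - 688128x^3 + 1835008x^2 - 2097152x. Since p(0) = det(-L) = 0, x divides p(x). By the matrix-tree theorem the graph has (1/8) * product of the nonzero eigenvalues = 262144 spanning trees.

x^8 - 56x^7 + 1344x^6 - 17920x^5 + 143360x^4 - 688128x^3 + 1835008x^2 - 2097152x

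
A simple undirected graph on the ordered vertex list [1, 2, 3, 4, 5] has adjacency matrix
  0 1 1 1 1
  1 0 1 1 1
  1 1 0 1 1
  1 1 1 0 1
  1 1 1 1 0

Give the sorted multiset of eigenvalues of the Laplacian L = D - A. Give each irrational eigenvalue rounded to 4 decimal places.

[0, 5, 5, 5, 5]

Reading degrees in the order [1, 2, 3, 4, 5] gives [4, 4, 4, 4, 4]; set D = diag(4, 4, 4, 4, 4) and form L = D - A. Since every row of L sums to 0, the all-ones vector is in the kernel and 0 is an eigenvalue. The largest eigenvalue, 5, is at most the vertex count 5.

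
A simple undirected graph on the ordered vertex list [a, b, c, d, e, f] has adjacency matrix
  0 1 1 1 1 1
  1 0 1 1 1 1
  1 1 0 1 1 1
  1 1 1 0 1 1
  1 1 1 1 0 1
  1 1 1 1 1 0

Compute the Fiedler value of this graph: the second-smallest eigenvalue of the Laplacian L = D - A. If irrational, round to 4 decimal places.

6

With the vertex order [a, b, c, d, e, f], the degrees are [5, 5, 5, 5, 5, 5], giving D = diag(5, 5, 5, 5, 5, 5) and L = D - A. The smallest Laplacian eigenvalue is always 0. The next one, lambda_2 = 6, measures how hard the graph is to disconnect: larger values mean better connectivity.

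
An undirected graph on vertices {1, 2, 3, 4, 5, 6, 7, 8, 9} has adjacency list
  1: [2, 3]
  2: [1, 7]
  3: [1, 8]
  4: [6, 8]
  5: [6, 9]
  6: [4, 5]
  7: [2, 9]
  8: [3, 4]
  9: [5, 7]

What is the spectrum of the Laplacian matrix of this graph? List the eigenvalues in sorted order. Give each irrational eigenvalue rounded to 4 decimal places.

[0, 0.4679, 0.4679, 1.6527, 1.6527, 3, 3, 3.8794, 3.8794]

With the vertex order [1, 2, 3, 4, 5, 6, 7, 8, 9], the degrees are [2, 2, 2, 2, 2, 2, 2, 2, 2], giving D = diag(2, 2, 2, 2, 2, 2, 2, 2, 2) and L = D - A. The multiplicity of 0 as a Laplacian eigenvalue equals the number of connected components. The single zero eigenvalue shows the graph is connected. There is one zero in the spectrum, matching the 1 component.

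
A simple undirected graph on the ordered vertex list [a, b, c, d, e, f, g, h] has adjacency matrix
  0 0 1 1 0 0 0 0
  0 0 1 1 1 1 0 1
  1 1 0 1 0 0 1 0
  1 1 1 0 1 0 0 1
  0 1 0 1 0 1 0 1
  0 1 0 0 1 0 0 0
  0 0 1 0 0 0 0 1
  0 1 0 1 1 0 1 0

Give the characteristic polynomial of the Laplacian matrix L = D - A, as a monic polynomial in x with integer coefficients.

With the vertex order [a, b, c, d, e, f, g, h], the degrees are [2, 5, 4, 5, 4, 2, 2, 4], giving D = diag(2, 5, 4, 5, 4, 2, 2, 4) and L = D - A. Computing det(xI - L) by cofactor expansion (or equivalently via sum-over-permutations) gives x^8 - 28x^7 + 323x^6 - 1978x^5 + 6897x^4 - 13592x^3 + 13924x^2 - 5704x. The constant term is 0 because L is singular (the all-ones vector lies in its kernel). There is one zero in the spectrum, matching the 1 component.

x^8 - 28x^7 + 323x^6 - 1978x^5 + 6897x^4 - 13592x^3 + 13924x^2 - 5704x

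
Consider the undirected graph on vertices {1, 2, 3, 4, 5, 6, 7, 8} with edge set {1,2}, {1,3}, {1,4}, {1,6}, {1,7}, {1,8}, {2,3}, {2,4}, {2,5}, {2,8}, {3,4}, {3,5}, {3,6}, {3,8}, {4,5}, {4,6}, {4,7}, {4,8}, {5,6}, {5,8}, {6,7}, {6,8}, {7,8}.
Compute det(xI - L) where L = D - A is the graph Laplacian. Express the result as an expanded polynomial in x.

x^8 - 46x^7 + 899x^6 - 9668x^5 + 61727x^4 - 233698x^3 + 485088x^2 - 425088x

Reading degrees in the order [1, 2, 3, 4, 5, 6, 7, 8] gives [6, 5, 6, 7, 5, 6, 4, 7]; set D = diag(6, 5, 6, 7, 5, 6, 4, 7) and form L = D - A. Computing det(xI - L) by cofactor expansion (or equivalently via sum-over-permutations) gives x^8 - 46x^7 + 899x^6 - 9668x^5 + 61727x^4 - 233698x^3 + 485088x^2 - 425088x. The coefficient of x^7 equals -trace(L) = -46, matching the sum of degrees.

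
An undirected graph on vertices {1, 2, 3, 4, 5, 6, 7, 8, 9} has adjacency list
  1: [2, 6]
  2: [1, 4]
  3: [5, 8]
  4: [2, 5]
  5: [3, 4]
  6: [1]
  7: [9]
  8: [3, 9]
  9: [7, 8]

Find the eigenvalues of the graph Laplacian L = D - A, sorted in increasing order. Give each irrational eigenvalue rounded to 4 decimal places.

[0, 0.1206, 0.4679, 1, 1.6527, 2.3473, 3, 3.5321, 3.8794]

Reading degrees in the order [1, 2, 3, 4, 5, 6, 7, 8, 9] gives [2, 2, 2, 2, 2, 1, 1, 2, 2]; set D = diag(2, 2, 2, 2, 2, 1, 1, 2, 2) and form L = D - A. Diagonalising L (or applying a numerical eigensolver to the 9x9 matrix) gives the spectrum above. The largest eigenvalue, 3.8794, is at most the vertex count 9.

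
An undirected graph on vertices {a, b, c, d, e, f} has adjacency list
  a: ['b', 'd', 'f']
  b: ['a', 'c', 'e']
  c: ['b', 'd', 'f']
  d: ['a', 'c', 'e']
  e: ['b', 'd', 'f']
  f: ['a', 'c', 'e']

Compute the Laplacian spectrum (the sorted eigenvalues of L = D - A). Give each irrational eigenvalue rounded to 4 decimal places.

[0, 3, 3, 3, 3, 6]

Each diagonal entry of L is the vertex degree and each off-diagonal entry is -1 where an edge is present, 0 otherwise; in the order [a, b, c, d, e, f] the diagonal is [3, 3, 3, 3, 3, 3]. Diagonalising L (or applying a numerical eigensolver to the 6x6 matrix) gives the spectrum above. The eigenvalues sum to 18, which equals trace(L) = 2|E|.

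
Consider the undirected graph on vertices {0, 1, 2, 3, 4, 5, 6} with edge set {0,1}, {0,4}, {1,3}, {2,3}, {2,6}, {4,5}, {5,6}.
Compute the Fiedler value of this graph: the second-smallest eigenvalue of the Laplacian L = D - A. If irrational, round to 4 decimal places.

Reading degrees in the order [0, 1, 2, 3, 4, 5, 6] gives [2, 2, 2, 2, 2, 2, 2]; set D = diag(2, 2, 2, 2, 2, 2, 2) and form L = D - A. The smallest Laplacian eigenvalue is always 0. The next one, lambda_2 = 0.7530, measures how hard the graph is to disconnect: larger values mean better connectivity.

0.7530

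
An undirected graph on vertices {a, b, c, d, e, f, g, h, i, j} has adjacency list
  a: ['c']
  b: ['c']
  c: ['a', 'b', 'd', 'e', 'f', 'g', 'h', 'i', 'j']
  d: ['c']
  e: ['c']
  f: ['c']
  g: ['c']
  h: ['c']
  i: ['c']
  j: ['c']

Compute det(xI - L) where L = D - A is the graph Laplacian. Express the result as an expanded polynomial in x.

x^10 - 18x^9 + 108x^8 - 336x^7 + 630x^6 - 756x^5 + 588x^4 - 288x^3 + 81x^2 - 10x

With the vertex order [a, b, c, d, e, f, g, h, i, j], the degrees are [1, 1, 9, 1, 1, 1, 1, 1, 1, 1], giving D = diag(1, 1, 9, 1, 1, 1, 1, 1, 1, 1) and L = D - A. L has integer entries, so p(x) = det(xI - L) has integer coefficients. Expanding the determinant yields x^10 - 18x^9 + 108x^8 - 336x^7 + 630x^6 - 756x^5 + 588x^4 - 288x^3 + 81x^2 - 10x. The coefficient of x^9 equals -trace(L) = -18, matching the sum of degrees. There is one zero in the spectrum, matching the 1 component.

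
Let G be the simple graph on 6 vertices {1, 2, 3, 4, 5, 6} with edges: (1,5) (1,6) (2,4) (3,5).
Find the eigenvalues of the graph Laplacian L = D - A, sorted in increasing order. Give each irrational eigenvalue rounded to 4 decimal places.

[0, 0, 0.5858, 2, 2, 3.4142]

Each diagonal entry of L is the vertex degree and each off-diagonal entry is -1 where an edge is present, 0 otherwise; in the order [1, 2, 3, 4, 5, 6] the diagonal is [2, 1, 1, 1, 2, 1]. The multiplicity of 0 as a Laplacian eigenvalue equals the number of connected components. The 2 zero eigenvalues correspond to the 2 connected components. The largest eigenvalue, 3.4142, is at most the vertex count 6. There are 2 zeros in the spectrum, matching the 2 components.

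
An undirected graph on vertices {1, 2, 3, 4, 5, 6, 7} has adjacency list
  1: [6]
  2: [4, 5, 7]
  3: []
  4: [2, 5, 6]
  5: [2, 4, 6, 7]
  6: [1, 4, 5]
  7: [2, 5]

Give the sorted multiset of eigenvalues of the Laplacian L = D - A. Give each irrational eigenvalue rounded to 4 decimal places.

Reading degrees in the order [1, 2, 3, 4, 5, 6, 7] gives [1, 3, 0, 3, 4, 3, 2]; set D = diag(1, 3, 0, 3, 4, 3, 2) and form L = D - A. The multiplicity of 0 as a Laplacian eigenvalue equals the number of connected components. The 2 zero eigenvalues correspond to the 2 connected components. There are 2 zeros in the spectrum, matching the 2 components. The eigenvalues sum to 16, which equals trace(L) = 2|E|.

[0, 0, 0.7312, 2.1353, 3.4659, 4.5494, 5.1183]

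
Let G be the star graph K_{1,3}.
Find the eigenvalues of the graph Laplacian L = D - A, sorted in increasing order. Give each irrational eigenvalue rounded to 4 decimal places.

[0, 1, 1, 4]

The graph has 4 vertices and degree multiset [3, 1, 1, 1]; D is the diagonal matrix of degrees and L = D - A. Diagonalising L (or applying a numerical eigensolver to the 4x4 matrix) gives the spectrum above. The single zero eigenvalue shows the graph is connected.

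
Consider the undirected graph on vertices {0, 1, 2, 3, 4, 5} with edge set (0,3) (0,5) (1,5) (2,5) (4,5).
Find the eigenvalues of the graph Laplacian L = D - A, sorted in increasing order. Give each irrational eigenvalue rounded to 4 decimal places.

Reading degrees in the order [0, 1, 2, 3, 4, 5] gives [2, 1, 1, 1, 1, 4]; set D = diag(2, 1, 1, 1, 1, 4) and form L = D - A. Diagonalising L (or applying a numerical eigensolver to the 6x6 matrix) gives the spectrum above.

[0, 0.4859, 1, 1, 2.4280, 5.0861]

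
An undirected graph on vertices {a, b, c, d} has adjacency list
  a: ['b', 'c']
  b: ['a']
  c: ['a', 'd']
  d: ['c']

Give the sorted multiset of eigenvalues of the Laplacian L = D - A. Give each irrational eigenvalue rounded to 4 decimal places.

[0, 0.5858, 2, 3.4142]

Each diagonal entry of L is the vertex degree and each off-diagonal entry is -1 where an edge is present, 0 otherwise; in the order [a, b, c, d] the diagonal is [2, 1, 2, 1]. L is symmetric positive semidefinite, so every eigenvalue is real and nonnegative. The single zero eigenvalue shows the graph is connected. The eigenvalues sum to 6, which equals trace(L) = 2|E|.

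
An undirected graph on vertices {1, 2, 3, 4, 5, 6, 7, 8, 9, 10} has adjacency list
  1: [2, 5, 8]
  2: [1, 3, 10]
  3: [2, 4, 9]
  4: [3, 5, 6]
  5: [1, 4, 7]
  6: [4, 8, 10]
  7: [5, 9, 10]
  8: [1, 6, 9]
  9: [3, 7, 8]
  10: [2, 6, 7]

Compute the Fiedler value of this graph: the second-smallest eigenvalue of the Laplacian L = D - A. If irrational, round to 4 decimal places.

2

Reading degrees in the order [1, 2, 3, 4, 5, 6, 7, 8, 9, 10] gives [3, 3, 3, 3, 3, 3, 3, 3, 3, 3]; set D = diag(3, 3, 3, 3, 3, 3, 3, 3, 3, 3) and form L = D - A. The sorted Laplacian eigenvalues are [0, 2, 2, 2, 2, 2, 5, 5, 5, 5]; the algebraic connectivity is the second entry, 2. By the matrix-tree theorem the graph has (1/10) * product of the nonzero eigenvalues = 2000 spanning trees.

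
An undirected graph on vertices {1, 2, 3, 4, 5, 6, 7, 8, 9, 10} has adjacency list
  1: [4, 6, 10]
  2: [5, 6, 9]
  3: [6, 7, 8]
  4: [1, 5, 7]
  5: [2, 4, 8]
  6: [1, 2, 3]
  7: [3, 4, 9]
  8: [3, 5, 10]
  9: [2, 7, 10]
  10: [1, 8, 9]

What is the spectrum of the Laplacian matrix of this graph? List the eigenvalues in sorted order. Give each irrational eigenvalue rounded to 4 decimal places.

With the vertex order [1, 2, 3, 4, 5, 6, 7, 8, 9, 10], the degrees are [3, 3, 3, 3, 3, 3, 3, 3, 3, 3], giving D = diag(3, 3, 3, 3, 3, 3, 3, 3, 3, 3) and L = D - A. The multiplicity of 0 as a Laplacian eigenvalue equals the number of connected components.

[0, 2, 2, 2, 2, 2, 5, 5, 5, 5]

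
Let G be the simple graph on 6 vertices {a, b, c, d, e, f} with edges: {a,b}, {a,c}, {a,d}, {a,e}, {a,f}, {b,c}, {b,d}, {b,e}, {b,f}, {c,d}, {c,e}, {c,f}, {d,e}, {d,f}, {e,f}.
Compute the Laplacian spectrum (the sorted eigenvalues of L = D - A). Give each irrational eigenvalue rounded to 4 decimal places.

[0, 6, 6, 6, 6, 6]

Each diagonal entry of L is the vertex degree and each off-diagonal entry is -1 where an edge is present, 0 otherwise; in the order [a, b, c, d, e, f] the diagonal is [5, 5, 5, 5, 5, 5]. Since every row of L sums to 0, the all-ones vector is in the kernel and 0 is an eigenvalue. By the matrix-tree theorem the graph has (1/6) * product of the nonzero eigenvalues = 1296 spanning trees.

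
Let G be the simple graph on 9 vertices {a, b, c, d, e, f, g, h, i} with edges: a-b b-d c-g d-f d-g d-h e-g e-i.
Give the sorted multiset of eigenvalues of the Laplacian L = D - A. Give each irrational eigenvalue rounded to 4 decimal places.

[0, 0.2427, 0.5371, 0.6893, 1, 2.1297, 2.4166, 3.6434, 5.3411]

Reading degrees in the order [a, b, c, d, e, f, g, h, i] gives [1, 2, 1, 4, 2, 1, 3, 1, 1]; set D = diag(1, 2, 1, 4, 2, 1, 3, 1, 1) and form L = D - A. The multiplicity of 0 as a Laplacian eigenvalue equals the number of connected components. The single zero eigenvalue shows the graph is connected. The eigenvalues sum to 16, which equals trace(L) = 2|E|. There is one zero in the spectrum, matching the 1 component.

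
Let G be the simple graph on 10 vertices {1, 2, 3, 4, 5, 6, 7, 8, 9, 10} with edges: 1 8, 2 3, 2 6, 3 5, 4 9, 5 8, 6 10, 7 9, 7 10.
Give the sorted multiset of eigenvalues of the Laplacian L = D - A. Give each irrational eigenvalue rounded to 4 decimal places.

Each diagonal entry of L is the vertex degree and each off-diagonal entry is -1 where an edge is present, 0 otherwise; in the order [1, 2, 3, 4, 5, 6, 7, 8, 9, 10] the diagonal is [1, 2, 2, 1, 2, 2, 2, 2, 2, 2]. Diagonalising L (or applying a numerical eigensolver to the 10x10 matrix) gives the spectrum above. The single zero eigenvalue shows the graph is connected.

[0, 0.0979, 0.3820, 0.8244, 1.3820, 2, 2.6180, 3.1756, 3.6180, 3.9021]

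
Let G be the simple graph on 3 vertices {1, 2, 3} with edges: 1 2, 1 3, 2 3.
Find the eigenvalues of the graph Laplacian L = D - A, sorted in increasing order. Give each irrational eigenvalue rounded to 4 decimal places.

With the vertex order [1, 2, 3], the degrees are [2, 2, 2], giving D = diag(2, 2, 2) and L = D - A. L is symmetric positive semidefinite, so every eigenvalue is real and nonnegative. The single zero eigenvalue shows the graph is connected. By the matrix-tree theorem the graph has (1/3) * product of the nonzero eigenvalues = 3 spanning trees. The eigenvalues sum to 6, which equals trace(L) = 2|E|.

[0, 3, 3]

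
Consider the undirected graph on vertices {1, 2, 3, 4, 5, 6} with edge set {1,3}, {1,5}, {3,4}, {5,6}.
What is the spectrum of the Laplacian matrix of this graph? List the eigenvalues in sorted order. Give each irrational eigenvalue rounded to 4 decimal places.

[0, 0, 0.3820, 1.3820, 2.6180, 3.6180]

Each diagonal entry of L is the vertex degree and each off-diagonal entry is -1 where an edge is present, 0 otherwise; in the order [1, 2, 3, 4, 5, 6] the diagonal is [2, 0, 2, 1, 2, 1]. The multiplicity of 0 as a Laplacian eigenvalue equals the number of connected components. The 2 zero eigenvalues correspond to the 2 connected components.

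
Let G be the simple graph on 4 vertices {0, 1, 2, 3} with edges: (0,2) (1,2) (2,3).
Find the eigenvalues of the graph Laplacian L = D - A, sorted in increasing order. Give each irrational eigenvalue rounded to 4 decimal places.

[0, 1, 1, 4]

Reading degrees in the order [0, 1, 2, 3] gives [1, 1, 3, 1]; set D = diag(1, 1, 3, 1) and form L = D - A. L is symmetric positive semidefinite, so every eigenvalue is real and nonnegative. The eigenvalues sum to 6, which equals trace(L) = 2|E|.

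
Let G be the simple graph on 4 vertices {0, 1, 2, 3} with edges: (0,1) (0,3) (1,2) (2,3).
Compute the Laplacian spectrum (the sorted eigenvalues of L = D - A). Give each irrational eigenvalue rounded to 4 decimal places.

[0, 2, 2, 4]

Each diagonal entry of L is the vertex degree and each off-diagonal entry is -1 where an edge is present, 0 otherwise; in the order [0, 1, 2, 3] the diagonal is [2, 2, 2, 2]. L is symmetric positive semidefinite, so every eigenvalue is real and nonnegative. There is one zero in the spectrum, matching the 1 component. By the matrix-tree theorem the graph has (1/4) * product of the nonzero eigenvalues = 4 spanning trees.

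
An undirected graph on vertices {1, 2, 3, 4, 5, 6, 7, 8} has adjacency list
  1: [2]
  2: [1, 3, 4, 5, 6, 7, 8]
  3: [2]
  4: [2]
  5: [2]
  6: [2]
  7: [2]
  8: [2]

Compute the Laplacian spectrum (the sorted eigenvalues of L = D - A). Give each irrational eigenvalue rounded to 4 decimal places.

With the vertex order [1, 2, 3, 4, 5, 6, 7, 8], the degrees are [1, 7, 1, 1, 1, 1, 1, 1], giving D = diag(1, 7, 1, 1, 1, 1, 1, 1) and L = D - A. Since every row of L sums to 0, the all-ones vector is in the kernel and 0 is an eigenvalue. The single zero eigenvalue shows the graph is connected. By the matrix-tree theorem the graph has (1/8) * product of the nonzero eigenvalues = 1 spanning tree. The eigenvalues sum to 14, which equals trace(L) = 2|E|.

[0, 1, 1, 1, 1, 1, 1, 8]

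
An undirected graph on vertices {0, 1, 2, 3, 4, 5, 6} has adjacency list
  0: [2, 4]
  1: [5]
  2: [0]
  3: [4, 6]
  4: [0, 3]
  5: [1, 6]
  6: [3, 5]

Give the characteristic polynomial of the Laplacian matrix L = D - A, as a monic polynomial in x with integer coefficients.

x^7 - 12x^6 + 55x^5 - 120x^4 + 126x^3 - 56x^2 + 7x

With the vertex order [0, 1, 2, 3, 4, 5, 6], the degrees are [2, 1, 1, 2, 2, 2, 2], giving D = diag(2, 1, 1, 2, 2, 2, 2) and L = D - A. Computing det(xI - L) by cofactor expansion (or equivalently via sum-over-permutations) gives x^7 - 12x^6 + 55x^5 - 120x^4 + 126x^3 - 56x^2 + 7x. The constant term is 0 because L is singular (the all-ones vector lies in its kernel).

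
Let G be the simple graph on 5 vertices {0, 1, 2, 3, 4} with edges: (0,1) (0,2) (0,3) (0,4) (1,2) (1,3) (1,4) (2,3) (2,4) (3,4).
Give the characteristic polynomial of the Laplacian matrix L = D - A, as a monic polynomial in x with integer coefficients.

x^5 - 20x^4 + 150x^3 - 500x^2 + 625x

Reading degrees in the order [0, 1, 2, 3, 4] gives [4, 4, 4, 4, 4]; set D = diag(4, 4, 4, 4, 4) and form L = D - A. L has integer entries, so p(x) = det(xI - L) has integer coefficients. Expanding the determinant yields x^5 - 20x^4 + 150x^3 - 500x^2 + 625x. The coefficient of x^4 equals -trace(L) = -20, matching the sum of degrees. The eigenvalues sum to 20, which equals trace(L) = 2|E|.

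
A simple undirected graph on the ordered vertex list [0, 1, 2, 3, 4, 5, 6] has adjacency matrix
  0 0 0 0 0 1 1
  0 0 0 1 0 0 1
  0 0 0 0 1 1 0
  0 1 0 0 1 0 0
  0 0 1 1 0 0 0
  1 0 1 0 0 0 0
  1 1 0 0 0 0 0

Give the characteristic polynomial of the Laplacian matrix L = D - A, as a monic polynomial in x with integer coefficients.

x^7 - 14x^6 + 77x^5 - 210x^4 + 294x^3 - 196x^2 + 49x

Reading degrees in the order [0, 1, 2, 3, 4, 5, 6] gives [2, 2, 2, 2, 2, 2, 2]; set D = diag(2, 2, 2, 2, 2, 2, 2) and form L = D - A. L has integer entries, so p(x) = det(xI - L) has integer coefficients. Expanding the determinant yields x^7 - 14x^6 + 77x^5 - 210x^4 + 294x^3 - 196x^2 + 49x. Since p(0) = det(-L) = 0, x divides p(x). The largest eigenvalue, 3.8019, is at most the vertex count 7. The eigenvalues sum to 14, which equals trace(L) = 2|E|.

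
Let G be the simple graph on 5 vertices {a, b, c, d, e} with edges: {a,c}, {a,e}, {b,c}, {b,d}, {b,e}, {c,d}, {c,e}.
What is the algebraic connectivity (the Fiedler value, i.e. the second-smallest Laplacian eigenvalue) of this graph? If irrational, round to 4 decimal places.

1.5858

Each diagonal entry of L is the vertex degree and each off-diagonal entry is -1 where an edge is present, 0 otherwise; in the order [a, b, c, d, e] the diagonal is [2, 3, 4, 2, 3]. The smallest Laplacian eigenvalue is always 0. The next one, lambda_2 = 1.5858, measures how hard the graph is to disconnect: larger values mean better connectivity. The largest eigenvalue, 5, is at most the vertex count 5.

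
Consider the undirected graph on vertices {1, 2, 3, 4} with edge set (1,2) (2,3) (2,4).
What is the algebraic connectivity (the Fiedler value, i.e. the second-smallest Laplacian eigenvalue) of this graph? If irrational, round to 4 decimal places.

1

Each diagonal entry of L is the vertex degree and each off-diagonal entry is -1 where an edge is present, 0 otherwise; in the order [1, 2, 3, 4] the diagonal is [1, 3, 1, 1]. The smallest Laplacian eigenvalue is always 0. The next one, lambda_2 = 1, measures how hard the graph is to disconnect: larger values mean better connectivity. By the matrix-tree theorem the graph has (1/4) * product of the nonzero eigenvalues = 1 spanning tree. The eigenvalues sum to 6, which equals trace(L) = 2|E|.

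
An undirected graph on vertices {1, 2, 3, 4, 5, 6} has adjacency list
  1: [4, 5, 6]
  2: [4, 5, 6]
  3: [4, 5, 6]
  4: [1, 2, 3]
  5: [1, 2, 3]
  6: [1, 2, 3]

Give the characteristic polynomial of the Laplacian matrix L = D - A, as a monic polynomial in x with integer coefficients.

x^6 - 18x^5 + 126x^4 - 432x^3 + 729x^2 - 486x

Reading degrees in the order [1, 2, 3, 4, 5, 6] gives [3, 3, 3, 3, 3, 3]; set D = diag(3, 3, 3, 3, 3, 3) and form L = D - A. The eigenvalues of L are [0, 3, 3, 3, 3, 6]; the characteristic polynomial is the product of (x - lambda_i), which multiplies out to x^6 - 18x^5 + 126x^4 - 432x^3 + 729x^2 - 486x. Since p(0) = det(-L) = 0, x divides p(x). The largest eigenvalue, 6, is at most the vertex count 6. There is one zero in the spectrum, matching the 1 component.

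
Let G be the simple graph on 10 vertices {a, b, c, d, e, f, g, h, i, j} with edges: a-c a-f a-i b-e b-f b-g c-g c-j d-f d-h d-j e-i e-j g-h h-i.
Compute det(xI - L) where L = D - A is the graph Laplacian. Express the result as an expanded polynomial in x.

x^10 - 30x^9 + 390x^8 - 2880x^7 + 13305x^6 - 39882x^5 + 77640x^4 - 94800x^3 + 66000x^2 - 20000x

Each diagonal entry of L is the vertex degree and each off-diagonal entry is -1 where an edge is present, 0 otherwise; in the order [a, b, c, d, e, f, g, h, i, j] the diagonal is [3, 3, 3, 3, 3, 3, 3, 3, 3, 3]. The eigenvalues of L are [0, 2, 2, 2, 2, 2, 5, 5, 5, 5]; the characteristic polynomial is the product of (x - lambda_i), which multiplies out to x^10 - 30x^9 + 390x^8 - 2880x^7 + 13305x^6 - 39882x^5 + 77640x^4 - 94800x^3 + 66000x^2 - 20000x. The constant term is 0 because L is singular (the all-ones vector lies in its kernel). There is one zero in the spectrum, matching the 1 component.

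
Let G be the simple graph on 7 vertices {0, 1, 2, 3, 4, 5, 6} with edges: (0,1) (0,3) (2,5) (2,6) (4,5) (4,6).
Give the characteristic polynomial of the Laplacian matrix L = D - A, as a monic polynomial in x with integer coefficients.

Reading degrees in the order [0, 1, 2, 3, 4, 5, 6] gives [2, 1, 2, 1, 2, 2, 2]; set D = diag(2, 1, 2, 1, 2, 2, 2) and form L = D - A. Computing det(xI - L) by cofactor expansion (or equivalently via sum-over-permutations) gives x^7 - 12x^6 + 55x^5 - 120x^4 + 124x^3 - 48x^2. The constant term is 0 because L is singular (the all-ones vector lies in its kernel).

x^7 - 12x^6 + 55x^5 - 120x^4 + 124x^3 - 48x^2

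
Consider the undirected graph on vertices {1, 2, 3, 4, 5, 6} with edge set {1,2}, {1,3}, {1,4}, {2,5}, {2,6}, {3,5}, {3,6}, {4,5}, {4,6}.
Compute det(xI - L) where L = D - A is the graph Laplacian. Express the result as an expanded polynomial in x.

x^6 - 18x^5 + 126x^4 - 432x^3 + 729x^2 - 486x

Each diagonal entry of L is the vertex degree and each off-diagonal entry is -1 where an edge is present, 0 otherwise; in the order [1, 2, 3, 4, 5, 6] the diagonal is [3, 3, 3, 3, 3, 3]. L has integer entries, so p(x) = det(xI - L) has integer coefficients. Expanding the determinant yields x^6 - 18x^5 + 126x^4 - 432x^3 + 729x^2 - 486x. Since p(0) = det(-L) = 0, x divides p(x). There is one zero in the spectrum, matching the 1 component. The eigenvalues sum to 18, which equals trace(L) = 2|E|.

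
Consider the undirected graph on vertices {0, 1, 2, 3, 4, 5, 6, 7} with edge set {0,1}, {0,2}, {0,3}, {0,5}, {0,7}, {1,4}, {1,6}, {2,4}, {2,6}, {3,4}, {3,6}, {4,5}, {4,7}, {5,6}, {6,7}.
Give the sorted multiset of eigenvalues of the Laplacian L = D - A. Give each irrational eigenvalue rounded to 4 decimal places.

With the vertex order [0, 1, 2, 3, 4, 5, 6, 7], the degrees are [5, 3, 3, 3, 5, 3, 5, 3], giving D = diag(5, 3, 3, 3, 5, 3, 5, 3) and L = D - A. Diagonalising L (or applying a numerical eigensolver to the 8x8 matrix) gives the spectrum above. By the matrix-tree theorem the graph has (1/8) * product of the nonzero eigenvalues = 2025 spanning trees.

[0, 3, 3, 3, 3, 5, 5, 8]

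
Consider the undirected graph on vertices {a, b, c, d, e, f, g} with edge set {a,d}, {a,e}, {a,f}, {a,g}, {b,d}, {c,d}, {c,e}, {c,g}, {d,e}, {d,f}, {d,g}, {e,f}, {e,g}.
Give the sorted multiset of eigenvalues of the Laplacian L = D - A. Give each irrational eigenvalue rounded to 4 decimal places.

[0, 1, 2.5858, 4, 5.4142, 6, 7]

Each diagonal entry of L is the vertex degree and each off-diagonal entry is -1 where an edge is present, 0 otherwise; in the order [a, b, c, d, e, f, g] the diagonal is [4, 1, 3, 6, 5, 3, 4]. The multiplicity of 0 as a Laplacian eigenvalue equals the number of connected components. The single zero eigenvalue shows the graph is connected. The eigenvalues sum to 26, which equals trace(L) = 2|E|. There is one zero in the spectrum, matching the 1 component.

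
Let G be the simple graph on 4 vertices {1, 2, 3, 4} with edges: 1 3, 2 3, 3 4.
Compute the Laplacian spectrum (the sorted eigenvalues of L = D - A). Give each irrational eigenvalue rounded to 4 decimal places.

[0, 1, 1, 4]

Each diagonal entry of L is the vertex degree and each off-diagonal entry is -1 where an edge is present, 0 otherwise; in the order [1, 2, 3, 4] the diagonal is [1, 1, 3, 1]. Diagonalising L (or applying a numerical eigensolver to the 4x4 matrix) gives the spectrum above. By the matrix-tree theorem the graph has (1/4) * product of the nonzero eigenvalues = 1 spanning tree.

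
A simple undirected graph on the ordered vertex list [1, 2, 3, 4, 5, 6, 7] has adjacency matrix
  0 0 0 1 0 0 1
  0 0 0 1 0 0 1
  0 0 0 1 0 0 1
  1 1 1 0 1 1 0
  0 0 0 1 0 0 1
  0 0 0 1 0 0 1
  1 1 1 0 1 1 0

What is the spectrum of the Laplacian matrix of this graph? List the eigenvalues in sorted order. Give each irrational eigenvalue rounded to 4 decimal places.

[0, 2, 2, 2, 2, 5, 7]

Each diagonal entry of L is the vertex degree and each off-diagonal entry is -1 where an edge is present, 0 otherwise; in the order [1, 2, 3, 4, 5, 6, 7] the diagonal is [2, 2, 2, 5, 2, 2, 5]. Since every row of L sums to 0, the all-ones vector is in the kernel and 0 is an eigenvalue.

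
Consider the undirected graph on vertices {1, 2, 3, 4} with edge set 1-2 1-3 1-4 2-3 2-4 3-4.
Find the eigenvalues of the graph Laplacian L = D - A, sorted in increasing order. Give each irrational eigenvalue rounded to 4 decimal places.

Each diagonal entry of L is the vertex degree and each off-diagonal entry is -1 where an edge is present, 0 otherwise; in the order [1, 2, 3, 4] the diagonal is [3, 3, 3, 3]. Diagonalising L (or applying a numerical eigensolver to the 4x4 matrix) gives the spectrum above. By the matrix-tree theorem the graph has (1/4) * product of the nonzero eigenvalues = 16 spanning trees.

[0, 4, 4, 4]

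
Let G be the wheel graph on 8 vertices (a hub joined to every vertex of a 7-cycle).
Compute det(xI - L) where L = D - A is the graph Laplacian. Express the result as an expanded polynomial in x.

The graph has 8 vertices and degree multiset [7, 3, 3, 3, 3, 3, 3, 3]; D is the diagonal matrix of degrees and L = D - A. Computing det(xI - L) by cofactor expansion (or equivalently via sum-over-permutations) gives x^8 - 28x^7 + 322x^6 - 1974x^5 + 6965x^4 - 14126x^3 + 15225x^2 - 6728x. Since p(0) = det(-L) = 0, x divides p(x).

x^8 - 28x^7 + 322x^6 - 1974x^5 + 6965x^4 - 14126x^3 + 15225x^2 - 6728x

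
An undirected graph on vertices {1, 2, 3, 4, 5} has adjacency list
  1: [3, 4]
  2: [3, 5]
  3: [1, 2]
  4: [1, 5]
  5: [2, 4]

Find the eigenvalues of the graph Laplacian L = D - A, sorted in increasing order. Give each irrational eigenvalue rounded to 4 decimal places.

With the vertex order [1, 2, 3, 4, 5], the degrees are [2, 2, 2, 2, 2], giving D = diag(2, 2, 2, 2, 2) and L = D - A. The multiplicity of 0 as a Laplacian eigenvalue equals the number of connected components. By the matrix-tree theorem the graph has (1/5) * product of the nonzero eigenvalues = 5 spanning trees. The eigenvalues sum to 10, which equals trace(L) = 2|E|.

[0, 1.3820, 1.3820, 3.6180, 3.6180]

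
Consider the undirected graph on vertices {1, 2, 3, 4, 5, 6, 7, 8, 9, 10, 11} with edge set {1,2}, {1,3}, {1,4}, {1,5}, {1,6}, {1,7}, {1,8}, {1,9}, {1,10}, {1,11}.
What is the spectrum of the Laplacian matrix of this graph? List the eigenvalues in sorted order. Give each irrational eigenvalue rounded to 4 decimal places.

[0, 1, 1, 1, 1, 1, 1, 1, 1, 1, 11]

With the vertex order [1, 2, 3, 4, 5, 6, 7, 8, 9, 10, 11], the degrees are [10, 1, 1, 1, 1, 1, 1, 1, 1, 1, 1], giving D = diag(10, 1, 1, 1, 1, 1, 1, 1, 1, 1, 1) and L = D - A. Diagonalising L (or applying a numerical eigensolver to the 11x11 matrix) gives the spectrum above. By the matrix-tree theorem the graph has (1/11) * product of the nonzero eigenvalues = 1 spanning tree. The eigenvalues sum to 20, which equals trace(L) = 2|E|.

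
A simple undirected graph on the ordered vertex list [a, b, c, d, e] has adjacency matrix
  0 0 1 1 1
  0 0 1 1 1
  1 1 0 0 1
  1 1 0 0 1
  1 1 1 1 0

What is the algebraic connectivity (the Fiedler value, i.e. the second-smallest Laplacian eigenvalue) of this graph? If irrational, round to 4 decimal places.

With the vertex order [a, b, c, d, e], the degrees are [3, 3, 3, 3, 4], giving D = diag(3, 3, 3, 3, 4) and L = D - A. The smallest Laplacian eigenvalue is always 0. The next one, lambda_2 = 3, measures how hard the graph is to disconnect: larger values mean better connectivity. By the matrix-tree theorem the graph has (1/5) * product of the nonzero eigenvalues = 45 spanning trees. The largest eigenvalue, 5, is at most the vertex count 5.

3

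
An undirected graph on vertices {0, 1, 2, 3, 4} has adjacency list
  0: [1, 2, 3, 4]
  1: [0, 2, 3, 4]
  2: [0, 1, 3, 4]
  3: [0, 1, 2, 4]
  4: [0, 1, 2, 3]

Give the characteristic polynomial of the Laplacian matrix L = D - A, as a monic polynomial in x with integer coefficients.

Reading degrees in the order [0, 1, 2, 3, 4] gives [4, 4, 4, 4, 4]; set D = diag(4, 4, 4, 4, 4) and form L = D - A. The eigenvalues of L are [0, 5, 5, 5, 5]; the characteristic polynomial is the product of (x - lambda_i), which multiplies out to x^5 - 20x^4 + 150x^3 - 500x^2 + 625x. The coefficient of x^4 equals -trace(L) = -20, matching the sum of degrees. By the matrix-tree theorem the graph has (1/5) * product of the nonzero eigenvalues = 125 spanning trees.

x^5 - 20x^4 + 150x^3 - 500x^2 + 625x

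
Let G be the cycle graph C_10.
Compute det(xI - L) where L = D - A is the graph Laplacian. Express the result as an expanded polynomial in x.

x^10 - 20x^9 + 170x^8 - 800x^7 + 2275x^6 - 4004x^5 + 4290x^4 - 2640x^3 + 825x^2 - 100x

The graph has 10 vertices and degree multiset [2, 2, 2, 2, 2, 2, 2, 2, 2, 2]; D is the diagonal matrix of degrees and L = D - A. L has integer entries, so p(x) = det(xI - L) has integer coefficients. Expanding the determinant yields x^10 - 20x^9 + 170x^8 - 800x^7 + 2275x^6 - 4004x^5 + 4290x^4 - 2640x^3 + 825x^2 - 100x. The constant term is 0 because L is singular (the all-ones vector lies in its kernel). The eigenvalues sum to 20, which equals trace(L) = 2|E|.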